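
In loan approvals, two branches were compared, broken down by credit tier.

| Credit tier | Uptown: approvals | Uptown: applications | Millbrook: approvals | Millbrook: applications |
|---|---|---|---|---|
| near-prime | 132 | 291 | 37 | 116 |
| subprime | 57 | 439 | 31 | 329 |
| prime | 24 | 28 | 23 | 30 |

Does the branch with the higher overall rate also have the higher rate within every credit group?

Near-prime: Uptown 132/291 = 45.4%, Millbrook 37/116 = 31.9% → Uptown
Subprime: Uptown 57/439 = 13.0%, Millbrook 31/329 = 9.4% → Uptown
Prime: Uptown 24/28 = 85.7%, Millbrook 23/30 = 76.7% → Uptown
Overall: Uptown 213/758 = 28.1%, Millbrook 91/475 = 19.2% → Uptown
Uptown wins overall and in every credit group — no reversal.

Yes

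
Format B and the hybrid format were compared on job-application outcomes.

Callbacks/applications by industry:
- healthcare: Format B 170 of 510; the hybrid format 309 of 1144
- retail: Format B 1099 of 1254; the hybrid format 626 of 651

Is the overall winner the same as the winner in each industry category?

Healthcare: Format B 170/510 = 33.3%, the hybrid format 309/1144 = 27.0% → Format B
Retail: Format B 1099/1254 = 87.6%, the hybrid format 626/651 = 96.2% → the hybrid format
Overall: Format B 1269/1764 = 71.9%, the hybrid format 935/1795 = 52.1% → Format B
Neither sweeps: Format B wins 1 of 2 groups, the hybrid format wins 1. Format B wins overall but not every group — no Simpson reversal.

No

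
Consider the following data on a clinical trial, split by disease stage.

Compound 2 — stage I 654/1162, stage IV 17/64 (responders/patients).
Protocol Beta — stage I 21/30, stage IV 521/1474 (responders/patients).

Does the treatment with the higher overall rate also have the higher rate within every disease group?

Stage I: Compound 2 654/1162 = 56.3%, Protocol Beta 21/30 = 70.0% → Protocol Beta
Stage IV: Compound 2 17/64 = 26.6%, Protocol Beta 521/1474 = 35.3% → Protocol Beta
Overall: Compound 2 671/1226 = 54.7%, Protocol Beta 542/1504 = 36.0% → Compound 2
Protocol Beta wins each disease group but Compound 2 wins overall — the comparison reverses. Protocol Beta's patients skew toward stage IV, which has a lower base rate.

No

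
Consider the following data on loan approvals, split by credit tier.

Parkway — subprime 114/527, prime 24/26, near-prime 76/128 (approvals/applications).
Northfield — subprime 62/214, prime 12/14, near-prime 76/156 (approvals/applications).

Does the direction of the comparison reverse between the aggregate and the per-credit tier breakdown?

Subprime: Parkway 114/527 = 21.6%, Northfield 62/214 = 29.0% → Northfield
Prime: Parkway 24/26 = 92.3%, Northfield 12/14 = 85.7% → Parkway
Near-prime: Parkway 76/128 = 59.4%, Northfield 76/156 = 48.7% → Parkway
Overall: Parkway 214/681 = 31.4%, Northfield 150/384 = 39.1% → Northfield
Neither sweeps: Parkway wins 2 of 3 groups, Northfield wins 1. Northfield wins overall but not every group — no Simpson reversal.

No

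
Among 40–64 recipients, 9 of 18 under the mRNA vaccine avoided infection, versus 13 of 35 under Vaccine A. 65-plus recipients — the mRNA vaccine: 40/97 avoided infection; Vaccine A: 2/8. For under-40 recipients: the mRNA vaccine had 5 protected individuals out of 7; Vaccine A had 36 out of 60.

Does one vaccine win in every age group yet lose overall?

Yes

40–64: the mRNA vaccine 9/18 = 50.0%, Vaccine A 13/35 = 37.1% → the mRNA vaccine
65-plus: the mRNA vaccine 40/97 = 41.2%, Vaccine A 2/8 = 25.0% → the mRNA vaccine
Under-40: the mRNA vaccine 5/7 = 71.4%, Vaccine A 36/60 = 60.0% → the mRNA vaccine
Overall: the mRNA vaccine 54/122 = 44.3%, Vaccine A 51/103 = 49.5% → Vaccine A
The mRNA vaccine wins each age group but Vaccine A wins overall — the comparison reverses. The mRNA vaccine's recipients skew toward 65-plus, which has a lower base rate.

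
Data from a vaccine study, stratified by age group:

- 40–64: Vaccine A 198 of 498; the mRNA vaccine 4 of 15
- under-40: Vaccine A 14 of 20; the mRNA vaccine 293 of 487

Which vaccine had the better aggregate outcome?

40–64: Vaccine A 198/498 = 39.8%, the mRNA vaccine 4/15 = 26.7% → Vaccine A
Under-40: Vaccine A 14/20 = 70.0%, the mRNA vaccine 293/487 = 60.2% → Vaccine A
Overall: Vaccine A 212/518 = 40.9%, the mRNA vaccine 297/502 = 59.2% → the mRNA vaccine
(Vaccine A wins every age group but the mRNA vaccine wins overall — Vaccine A's recipients skew toward the low-rate 40–64 group.)

the mRNA vaccine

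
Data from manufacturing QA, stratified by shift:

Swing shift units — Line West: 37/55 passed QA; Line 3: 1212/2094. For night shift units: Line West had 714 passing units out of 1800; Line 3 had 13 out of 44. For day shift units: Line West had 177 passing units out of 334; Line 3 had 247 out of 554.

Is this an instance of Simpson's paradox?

Swing shift: Line West 37/55 = 67.3%, Line 3 1212/2094 = 57.9% → Line West
Night shift: Line West 714/1800 = 39.7%, Line 3 13/44 = 29.5% → Line West
Day shift: Line West 177/334 = 53.0%, Line 3 247/554 = 44.6% → Line West
Overall: Line West 928/2189 = 42.4%, Line 3 1472/2692 = 54.7% → Line 3
Line West wins each shift group but Line 3 wins overall — the comparison reverses. Line West's units skew toward night shift, which has a lower base rate.

Yes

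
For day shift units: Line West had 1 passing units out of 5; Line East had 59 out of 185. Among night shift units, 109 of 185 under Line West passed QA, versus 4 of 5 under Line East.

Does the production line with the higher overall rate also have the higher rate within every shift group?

No

Day shift: Line West 1/5 = 20.0%, Line East 59/185 = 31.9% → Line East
Night shift: Line West 109/185 = 58.9%, Line East 4/5 = 80.0% → Line East
Overall: Line West 110/190 = 57.9%, Line East 63/190 = 33.2% → Line West
Line East wins each shift group but Line West wins overall — the comparison reverses. Line East's units skew toward day shift, which has a lower base rate.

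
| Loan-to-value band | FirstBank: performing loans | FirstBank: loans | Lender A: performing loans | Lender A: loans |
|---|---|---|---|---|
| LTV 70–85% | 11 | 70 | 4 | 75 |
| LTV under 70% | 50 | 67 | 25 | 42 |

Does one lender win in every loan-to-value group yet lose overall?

LTV 70–85%: FirstBank 11/70 = 15.7%, Lender A 4/75 = 5.3% → FirstBank
LTV under 70%: FirstBank 50/67 = 74.6%, Lender A 25/42 = 59.5% → FirstBank
Overall: FirstBank 61/137 = 44.5%, Lender A 29/117 = 24.8% → FirstBank
FirstBank wins overall and in every loan-to-value group — no reversal.

No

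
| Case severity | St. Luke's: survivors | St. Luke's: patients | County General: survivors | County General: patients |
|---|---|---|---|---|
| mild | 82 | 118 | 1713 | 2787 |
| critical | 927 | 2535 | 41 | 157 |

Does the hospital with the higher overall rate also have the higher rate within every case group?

Mild: St. Luke's 82/118 = 69.5%, County General 1713/2787 = 61.5% → St. Luke's
Critical: St. Luke's 927/2535 = 36.6%, County General 41/157 = 26.1% → St. Luke's
Overall: St. Luke's 1009/2653 = 38.0%, County General 1754/2944 = 59.6% → County General
St. Luke's wins each case group but County General wins overall — the comparison reverses. St. Luke's's patients skew toward critical, which has a lower base rate.

No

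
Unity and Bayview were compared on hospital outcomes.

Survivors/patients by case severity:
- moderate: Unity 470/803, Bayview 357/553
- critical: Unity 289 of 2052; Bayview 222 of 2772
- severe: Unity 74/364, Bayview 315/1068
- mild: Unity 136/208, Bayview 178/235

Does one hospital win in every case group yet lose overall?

Moderate: Unity 470/803 = 58.5%, Bayview 357/553 = 64.6% → Bayview
Critical: Unity 289/2052 = 14.1%, Bayview 222/2772 = 8.0% → Unity
Severe: Unity 74/364 = 20.3%, Bayview 315/1068 = 29.5% → Bayview
Mild: Unity 136/208 = 65.4%, Bayview 178/235 = 75.7% → Bayview
Overall: Unity 969/3427 = 28.3%, Bayview 1072/4628 = 23.2% → Unity
Neither sweeps: Unity wins 1 of 4 groups, Bayview wins 3. Unity wins overall but not every group — no Simpson reversal.

No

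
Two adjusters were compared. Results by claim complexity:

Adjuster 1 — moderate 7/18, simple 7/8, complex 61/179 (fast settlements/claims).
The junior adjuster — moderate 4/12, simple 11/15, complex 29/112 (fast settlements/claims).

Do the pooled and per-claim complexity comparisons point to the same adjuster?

Yes

Moderate: Adjuster 1 7/18 = 38.9%, the junior adjuster 4/12 = 33.3% → Adjuster 1
Simple: Adjuster 1 7/8 = 87.5%, the junior adjuster 11/15 = 73.3% → Adjuster 1
Complex: Adjuster 1 61/179 = 34.1%, the junior adjuster 29/112 = 25.9% → Adjuster 1
Overall: Adjuster 1 75/205 = 36.6%, the junior adjuster 44/139 = 31.7% → Adjuster 1
Adjuster 1 wins overall and in every claim group — no reversal.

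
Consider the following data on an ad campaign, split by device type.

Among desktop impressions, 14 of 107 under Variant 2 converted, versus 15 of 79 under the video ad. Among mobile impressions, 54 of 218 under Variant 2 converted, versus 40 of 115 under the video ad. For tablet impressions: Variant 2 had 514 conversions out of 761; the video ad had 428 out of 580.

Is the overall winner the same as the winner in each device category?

Yes

Desktop: Variant 2 14/107 = 13.1%, the video ad 15/79 = 19.0% → the video ad
Mobile: Variant 2 54/218 = 24.8%, the video ad 40/115 = 34.8% → the video ad
Tablet: Variant 2 514/761 = 67.5%, the video ad 428/580 = 73.8% → the video ad
Overall: Variant 2 582/1086 = 53.6%, the video ad 483/774 = 62.4% → the video ad
The video ad wins overall and in every device group — no reversal.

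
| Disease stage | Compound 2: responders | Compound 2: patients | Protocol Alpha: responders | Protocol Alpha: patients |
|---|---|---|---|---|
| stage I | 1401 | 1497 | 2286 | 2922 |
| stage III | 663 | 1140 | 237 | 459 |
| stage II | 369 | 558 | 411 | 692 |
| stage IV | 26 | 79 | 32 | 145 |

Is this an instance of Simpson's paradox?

Stage I: Compound 2 1401/1497 = 93.6%, Protocol Alpha 2286/2922 = 78.2% → Compound 2
Stage III: Compound 2 663/1140 = 58.2%, Protocol Alpha 237/459 = 51.6% → Compound 2
Stage II: Compound 2 369/558 = 66.1%, Protocol Alpha 411/692 = 59.4% → Compound 2
Stage IV: Compound 2 26/79 = 32.9%, Protocol Alpha 32/145 = 22.1% → Compound 2
Overall: Compound 2 2459/3274 = 75.1%, Protocol Alpha 2966/4218 = 70.3% → Compound 2
Compound 2 wins overall and in every disease group — no reversal.

No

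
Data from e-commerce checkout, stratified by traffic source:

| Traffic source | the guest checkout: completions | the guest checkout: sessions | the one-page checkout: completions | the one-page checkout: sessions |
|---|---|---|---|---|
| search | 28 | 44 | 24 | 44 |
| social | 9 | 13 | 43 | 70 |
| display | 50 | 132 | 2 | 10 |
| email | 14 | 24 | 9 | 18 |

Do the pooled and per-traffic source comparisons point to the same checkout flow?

No

Search: the guest checkout 28/44 = 63.6%, the one-page checkout 24/44 = 54.5% → the guest checkout
Social: the guest checkout 9/13 = 69.2%, the one-page checkout 43/70 = 61.4% → the guest checkout
Display: the guest checkout 50/132 = 37.9%, the one-page checkout 2/10 = 20.0% → the guest checkout
Email: the guest checkout 14/24 = 58.3%, the one-page checkout 9/18 = 50.0% → the guest checkout
Overall: the guest checkout 101/213 = 47.4%, the one-page checkout 78/142 = 54.9% → the one-page checkout
The guest checkout wins each traffic group but the one-page checkout wins overall — the comparison reverses. The guest checkout's sessions skew toward display, which has a lower base rate.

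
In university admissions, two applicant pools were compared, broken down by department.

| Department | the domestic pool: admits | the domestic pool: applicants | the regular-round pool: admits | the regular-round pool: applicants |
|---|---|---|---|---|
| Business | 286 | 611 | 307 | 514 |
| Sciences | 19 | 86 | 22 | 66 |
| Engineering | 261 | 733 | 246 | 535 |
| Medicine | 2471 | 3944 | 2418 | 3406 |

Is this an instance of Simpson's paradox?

Business: the domestic pool 286/611 = 46.8%, the regular-round pool 307/514 = 59.7% → the regular-round pool
Sciences: the domestic pool 19/86 = 22.1%, the regular-round pool 22/66 = 33.3% → the regular-round pool
Engineering: the domestic pool 261/733 = 35.6%, the regular-round pool 246/535 = 46.0% → the regular-round pool
Medicine: the domestic pool 2471/3944 = 62.7%, the regular-round pool 2418/3406 = 71.0% → the regular-round pool
Overall: the domestic pool 3037/5374 = 56.5%, the regular-round pool 2993/4521 = 66.2% → the regular-round pool
The regular-round pool wins overall and in every department group — no reversal.

No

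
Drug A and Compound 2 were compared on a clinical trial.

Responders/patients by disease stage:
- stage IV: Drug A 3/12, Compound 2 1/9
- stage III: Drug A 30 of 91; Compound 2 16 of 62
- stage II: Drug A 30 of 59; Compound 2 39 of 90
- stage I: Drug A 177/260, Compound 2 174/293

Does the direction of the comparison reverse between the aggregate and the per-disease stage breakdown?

No

Stage IV: Drug A 3/12 = 25.0%, Compound 2 1/9 = 11.1% → Drug A
Stage III: Drug A 30/91 = 33.0%, Compound 2 16/62 = 25.8% → Drug A
Stage II: Drug A 30/59 = 50.8%, Compound 2 39/90 = 43.3% → Drug A
Stage I: Drug A 177/260 = 68.1%, Compound 2 174/293 = 59.4% → Drug A
Overall: Drug A 240/422 = 56.9%, Compound 2 230/454 = 50.7% → Drug A
Drug A wins overall and in every disease group — no reversal.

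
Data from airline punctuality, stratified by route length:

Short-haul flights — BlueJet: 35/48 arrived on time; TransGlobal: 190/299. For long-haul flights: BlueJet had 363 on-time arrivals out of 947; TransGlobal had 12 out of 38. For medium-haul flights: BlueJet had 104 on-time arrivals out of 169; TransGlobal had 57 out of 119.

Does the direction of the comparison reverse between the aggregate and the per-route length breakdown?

Short-haul: BlueJet 35/48 = 72.9%, TransGlobal 190/299 = 63.5% → BlueJet
Long-haul: BlueJet 363/947 = 38.3%, TransGlobal 12/38 = 31.6% → BlueJet
Medium-haul: BlueJet 104/169 = 61.5%, TransGlobal 57/119 = 47.9% → BlueJet
Overall: BlueJet 502/1164 = 43.1%, TransGlobal 259/456 = 56.8% → TransGlobal
BlueJet wins each route group but TransGlobal wins overall — the comparison reverses. BlueJet's flights skew toward long-haul, which has a lower base rate.

Yes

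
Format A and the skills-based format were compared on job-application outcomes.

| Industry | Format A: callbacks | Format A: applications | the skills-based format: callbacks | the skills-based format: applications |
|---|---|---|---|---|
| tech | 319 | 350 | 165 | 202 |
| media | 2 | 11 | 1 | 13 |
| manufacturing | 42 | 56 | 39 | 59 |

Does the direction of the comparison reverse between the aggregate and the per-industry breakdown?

No

Tech: Format A 319/350 = 91.1%, the skills-based format 165/202 = 81.7% → Format A
Media: Format A 2/11 = 18.2%, the skills-based format 1/13 = 7.7% → Format A
Manufacturing: Format A 42/56 = 75.0%, the skills-based format 39/59 = 66.1% → Format A
Overall: Format A 363/417 = 87.1%, the skills-based format 205/274 = 74.8% → Format A
Format A wins overall and in every industry group — no reversal.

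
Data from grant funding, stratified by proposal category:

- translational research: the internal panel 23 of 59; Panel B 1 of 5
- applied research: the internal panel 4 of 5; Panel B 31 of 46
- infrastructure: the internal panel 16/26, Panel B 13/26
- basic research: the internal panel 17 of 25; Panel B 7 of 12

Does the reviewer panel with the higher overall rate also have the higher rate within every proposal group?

Translational research: the internal panel 23/59 = 39.0%, Panel B 1/5 = 20.0% → the internal panel
Applied research: the internal panel 4/5 = 80.0%, Panel B 31/46 = 67.4% → the internal panel
Infrastructure: the internal panel 16/26 = 61.5%, Panel B 13/26 = 50.0% → the internal panel
Basic research: the internal panel 17/25 = 68.0%, Panel B 7/12 = 58.3% → the internal panel
Overall: the internal panel 60/115 = 52.2%, Panel B 52/89 = 58.4% → Panel B
The internal panel wins each proposal group but Panel B wins overall — the comparison reverses. The internal panel's proposals skew toward translational research, which has a lower base rate.

No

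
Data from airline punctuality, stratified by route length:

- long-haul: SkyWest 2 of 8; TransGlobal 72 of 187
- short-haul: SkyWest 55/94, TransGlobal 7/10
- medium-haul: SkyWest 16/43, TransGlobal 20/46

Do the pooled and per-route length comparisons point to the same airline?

Long-haul: SkyWest 2/8 = 25.0%, TransGlobal 72/187 = 38.5% → TransGlobal
Short-haul: SkyWest 55/94 = 58.5%, TransGlobal 7/10 = 70.0% → TransGlobal
Medium-haul: SkyWest 16/43 = 37.2%, TransGlobal 20/46 = 43.5% → TransGlobal
Overall: SkyWest 73/145 = 50.3%, TransGlobal 99/243 = 40.7% → SkyWest
TransGlobal wins each route group but SkyWest wins overall — the comparison reverses. TransGlobal's flights skew toward long-haul, which has a lower base rate.

No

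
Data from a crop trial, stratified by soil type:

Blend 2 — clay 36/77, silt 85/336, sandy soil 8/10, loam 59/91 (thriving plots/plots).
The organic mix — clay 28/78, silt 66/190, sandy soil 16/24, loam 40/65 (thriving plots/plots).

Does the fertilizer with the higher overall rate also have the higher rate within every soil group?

No

Clay: Blend 2 36/77 = 46.8%, the organic mix 28/78 = 35.9% → Blend 2
Silt: Blend 2 85/336 = 25.3%, the organic mix 66/190 = 34.7% → the organic mix
Sandy soil: Blend 2 8/10 = 80.0%, the organic mix 16/24 = 66.7% → Blend 2
Loam: Blend 2 59/91 = 64.8%, the organic mix 40/65 = 61.5% → Blend 2
Overall: Blend 2 188/514 = 36.6%, the organic mix 150/357 = 42.0% → the organic mix
Neither sweeps: Blend 2 wins 3 of 4 groups, the organic mix wins 1. The organic mix wins overall but not every group — no Simpson reversal.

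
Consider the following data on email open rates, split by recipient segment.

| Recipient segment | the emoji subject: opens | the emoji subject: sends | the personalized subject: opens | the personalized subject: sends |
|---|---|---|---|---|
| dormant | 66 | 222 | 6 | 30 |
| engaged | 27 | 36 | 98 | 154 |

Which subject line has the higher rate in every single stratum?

Dormant: the emoji subject 66/222 = 29.7%, the personalized subject 6/30 = 20.0% → the emoji subject
Engaged: the emoji subject 27/36 = 75.0%, the personalized subject 98/154 = 63.6% → the emoji subject
The emoji subject has the higher rate in both groups.

the emoji subject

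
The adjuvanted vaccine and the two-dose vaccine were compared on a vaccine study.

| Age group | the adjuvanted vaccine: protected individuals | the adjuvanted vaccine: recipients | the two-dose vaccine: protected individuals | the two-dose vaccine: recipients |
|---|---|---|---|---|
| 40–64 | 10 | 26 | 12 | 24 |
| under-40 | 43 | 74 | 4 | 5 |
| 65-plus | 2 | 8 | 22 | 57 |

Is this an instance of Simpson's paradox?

40–64: the adjuvanted vaccine 10/26 = 38.5%, the two-dose vaccine 12/24 = 50.0% → the two-dose vaccine
Under-40: the adjuvanted vaccine 43/74 = 58.1%, the two-dose vaccine 4/5 = 80.0% → the two-dose vaccine
65-plus: the adjuvanted vaccine 2/8 = 25.0%, the two-dose vaccine 22/57 = 38.6% → the two-dose vaccine
Overall: the adjuvanted vaccine 55/108 = 50.9%, the two-dose vaccine 38/86 = 44.2% → the adjuvanted vaccine
The two-dose vaccine wins each age group but the adjuvanted vaccine wins overall — the comparison reverses. The two-dose vaccine's recipients skew toward 65-plus, which has a lower base rate.

Yes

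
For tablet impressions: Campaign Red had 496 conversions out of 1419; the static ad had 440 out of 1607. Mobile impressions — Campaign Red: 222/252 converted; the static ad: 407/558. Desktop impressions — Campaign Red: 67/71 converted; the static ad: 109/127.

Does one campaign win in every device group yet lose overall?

Tablet: Campaign Red 496/1419 = 35.0%, the static ad 440/1607 = 27.4% → Campaign Red
Mobile: Campaign Red 222/252 = 88.1%, the static ad 407/558 = 72.9% → Campaign Red
Desktop: Campaign Red 67/71 = 94.4%, the static ad 109/127 = 85.8% → Campaign Red
Overall: Campaign Red 785/1742 = 45.1%, the static ad 956/2292 = 41.7% → Campaign Red
Campaign Red wins overall and in every device group — no reversal.

No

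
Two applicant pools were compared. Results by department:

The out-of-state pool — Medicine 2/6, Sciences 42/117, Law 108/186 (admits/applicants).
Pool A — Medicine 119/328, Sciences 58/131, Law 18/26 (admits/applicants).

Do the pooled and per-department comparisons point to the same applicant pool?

Medicine: the out-of-state pool 2/6 = 33.3%, Pool A 119/328 = 36.3% → Pool A
Sciences: the out-of-state pool 42/117 = 35.9%, Pool A 58/131 = 44.3% → Pool A
Law: the out-of-state pool 108/186 = 58.1%, Pool A 18/26 = 69.2% → Pool A
Overall: the out-of-state pool 152/309 = 49.2%, Pool A 195/485 = 40.2% → the out-of-state pool
Pool A wins each department group but the out-of-state pool wins overall — the comparison reverses. Pool A's applicants skew toward Medicine, which has a lower base rate.

No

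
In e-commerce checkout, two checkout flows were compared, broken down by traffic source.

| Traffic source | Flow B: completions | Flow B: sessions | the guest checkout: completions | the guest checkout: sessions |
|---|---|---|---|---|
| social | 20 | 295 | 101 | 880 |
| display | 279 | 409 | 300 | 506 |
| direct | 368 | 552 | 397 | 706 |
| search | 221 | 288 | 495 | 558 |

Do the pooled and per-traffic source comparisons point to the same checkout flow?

Social: Flow B 20/295 = 6.8%, the guest checkout 101/880 = 11.5% → the guest checkout
Display: Flow B 279/409 = 68.2%, the guest checkout 300/506 = 59.3% → Flow B
Direct: Flow B 368/552 = 66.7%, the guest checkout 397/706 = 56.2% → Flow B
Search: Flow B 221/288 = 76.7%, the guest checkout 495/558 = 88.7% → the guest checkout
Overall: Flow B 888/1544 = 57.5%, the guest checkout 1293/2650 = 48.8% → Flow B
Neither sweeps: Flow B wins 2 of 4 groups, the guest checkout wins 2. Flow B wins overall but not every group — no Simpson reversal.

No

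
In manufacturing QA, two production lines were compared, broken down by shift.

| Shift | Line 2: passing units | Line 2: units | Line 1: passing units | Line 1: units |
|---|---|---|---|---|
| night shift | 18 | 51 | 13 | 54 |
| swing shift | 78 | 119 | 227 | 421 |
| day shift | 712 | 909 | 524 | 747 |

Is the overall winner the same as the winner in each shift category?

Yes

Night shift: Line 2 18/51 = 35.3%, Line 1 13/54 = 24.1% → Line 2
Swing shift: Line 2 78/119 = 65.5%, Line 1 227/421 = 53.9% → Line 2
Day shift: Line 2 712/909 = 78.3%, Line 1 524/747 = 70.1% → Line 2
Overall: Line 2 808/1079 = 74.9%, Line 1 764/1222 = 62.5% → Line 2
Line 2 wins overall and in every shift group — no reversal.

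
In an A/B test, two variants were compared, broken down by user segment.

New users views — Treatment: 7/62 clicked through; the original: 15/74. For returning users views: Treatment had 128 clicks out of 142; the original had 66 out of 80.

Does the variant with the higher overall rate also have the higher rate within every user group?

New users: Treatment 7/62 = 11.3%, the original 15/74 = 20.3% → the original
Returning users: Treatment 128/142 = 90.1%, the original 66/80 = 82.5% → Treatment
Overall: Treatment 135/204 = 66.2%, the original 81/154 = 52.6% → Treatment
Neither sweeps: Treatment wins 1 of 2 groups, the original wins 1. Treatment wins overall but not every group — no Simpson reversal.

No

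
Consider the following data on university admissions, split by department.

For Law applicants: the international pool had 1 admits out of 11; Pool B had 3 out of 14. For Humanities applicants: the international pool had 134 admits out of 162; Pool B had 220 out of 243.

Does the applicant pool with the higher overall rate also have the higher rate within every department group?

Law: the international pool 1/11 = 9.1%, Pool B 3/14 = 21.4% → Pool B
Humanities: the international pool 134/162 = 82.7%, Pool B 220/243 = 90.5% → Pool B
Overall: the international pool 135/173 = 78.0%, Pool B 223/257 = 86.8% → Pool B
Pool B wins overall and in every department group — no reversal.

Yes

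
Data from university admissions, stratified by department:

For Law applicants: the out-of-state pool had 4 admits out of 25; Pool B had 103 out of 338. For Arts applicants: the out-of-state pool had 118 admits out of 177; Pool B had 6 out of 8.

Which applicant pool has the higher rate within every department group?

Law: the out-of-state pool 4/25 = 16.0%, Pool B 103/338 = 30.5% → Pool B
Arts: the out-of-state pool 118/177 = 66.7%, Pool B 6/8 = 75.0% → Pool B
Pool B has the higher rate in both groups.

Pool B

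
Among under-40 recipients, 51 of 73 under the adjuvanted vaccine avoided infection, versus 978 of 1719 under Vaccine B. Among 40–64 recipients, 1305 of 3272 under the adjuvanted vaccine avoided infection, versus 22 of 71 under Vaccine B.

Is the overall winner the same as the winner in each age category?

No

Under-40: the adjuvanted vaccine 51/73 = 69.9%, Vaccine B 978/1719 = 56.9% → the adjuvanted vaccine
40–64: the adjuvanted vaccine 1305/3272 = 39.9%, Vaccine B 22/71 = 31.0% → the adjuvanted vaccine
Overall: the adjuvanted vaccine 1356/3345 = 40.5%, Vaccine B 1000/1790 = 55.9% → Vaccine B
The adjuvanted vaccine wins each age group but Vaccine B wins overall — the comparison reverses. The adjuvanted vaccine's recipients skew toward 40–64, which has a lower base rate.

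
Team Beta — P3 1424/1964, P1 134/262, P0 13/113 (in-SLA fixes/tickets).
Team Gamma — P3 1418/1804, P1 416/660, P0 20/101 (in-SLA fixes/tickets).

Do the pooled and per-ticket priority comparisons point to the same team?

P3: Team Beta 1424/1964 = 72.5%, Team Gamma 1418/1804 = 78.6% → Team Gamma
P1: Team Beta 134/262 = 51.1%, Team Gamma 416/660 = 63.0% → Team Gamma
P0: Team Beta 13/113 = 11.5%, Team Gamma 20/101 = 19.8% → Team Gamma
Overall: Team Beta 1571/2339 = 67.2%, Team Gamma 1854/2565 = 72.3% → Team Gamma
Team Gamma wins overall and in every ticket group — no reversal.

Yes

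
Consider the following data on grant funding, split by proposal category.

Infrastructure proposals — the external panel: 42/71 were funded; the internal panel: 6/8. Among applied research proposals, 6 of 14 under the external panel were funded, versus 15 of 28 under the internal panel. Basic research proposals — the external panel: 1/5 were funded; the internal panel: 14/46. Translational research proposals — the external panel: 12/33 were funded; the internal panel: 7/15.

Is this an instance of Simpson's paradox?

Infrastructure: the external panel 42/71 = 59.2%, the internal panel 6/8 = 75.0% → the internal panel
Applied research: the external panel 6/14 = 42.9%, the internal panel 15/28 = 53.6% → the internal panel
Basic research: the external panel 1/5 = 20.0%, the internal panel 14/46 = 30.4% → the internal panel
Translational research: the external panel 12/33 = 36.4%, the internal panel 7/15 = 46.7% → the internal panel
Overall: the external panel 61/123 = 49.6%, the internal panel 42/97 = 43.3% → the external panel
The internal panel wins each proposal group but the external panel wins overall — the comparison reverses. The internal panel's proposals skew toward basic research, which has a lower base rate.

Yes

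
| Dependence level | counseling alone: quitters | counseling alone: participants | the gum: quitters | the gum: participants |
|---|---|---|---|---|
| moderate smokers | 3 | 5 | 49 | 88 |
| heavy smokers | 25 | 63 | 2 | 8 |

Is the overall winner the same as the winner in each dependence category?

No

Moderate smokers: counseling alone 3/5 = 60.0%, the gum 49/88 = 55.7% → counseling alone
Heavy smokers: counseling alone 25/63 = 39.7%, the gum 2/8 = 25.0% → counseling alone
Overall: counseling alone 28/68 = 41.2%, the gum 51/96 = 53.1% → the gum
Counseling alone wins each dependence group but the gum wins overall — the comparison reverses. Counseling alone's participants skew toward heavy smokers, which has a lower base rate.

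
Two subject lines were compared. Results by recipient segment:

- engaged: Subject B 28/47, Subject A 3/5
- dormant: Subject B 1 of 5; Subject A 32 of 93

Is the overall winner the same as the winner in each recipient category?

No

Engaged: Subject B 28/47 = 59.6%, Subject A 3/5 = 60.0% → Subject A
Dormant: Subject B 1/5 = 20.0%, Subject A 32/93 = 34.4% → Subject A
Overall: Subject B 29/52 = 55.8%, Subject A 35/98 = 35.7% → Subject B
Subject A wins each recipient group but Subject B wins overall — the comparison reverses. Subject A's sends skew toward dormant, which has a lower base rate.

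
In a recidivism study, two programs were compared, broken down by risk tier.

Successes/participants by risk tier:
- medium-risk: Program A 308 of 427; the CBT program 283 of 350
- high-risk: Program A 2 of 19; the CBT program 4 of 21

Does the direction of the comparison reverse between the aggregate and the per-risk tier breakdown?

Medium-risk: Program A 308/427 = 72.1%, the CBT program 283/350 = 80.9% → the CBT program
High-risk: Program A 2/19 = 10.5%, the CBT program 4/21 = 19.0% → the CBT program
Overall: Program A 310/446 = 69.5%, the CBT program 287/371 = 77.4% → the CBT program
The CBT program wins overall and in every risk group — no reversal.

No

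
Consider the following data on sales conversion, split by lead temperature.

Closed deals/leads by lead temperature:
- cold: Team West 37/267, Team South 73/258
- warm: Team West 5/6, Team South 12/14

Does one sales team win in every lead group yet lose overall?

No

Cold: Team West 37/267 = 13.9%, Team South 73/258 = 28.3% → Team South
Warm: Team West 5/6 = 83.3%, Team South 12/14 = 85.7% → Team South
Overall: Team West 42/273 = 15.4%, Team South 85/272 = 31.2% → Team South
Team South wins overall and in every lead group — no reversal.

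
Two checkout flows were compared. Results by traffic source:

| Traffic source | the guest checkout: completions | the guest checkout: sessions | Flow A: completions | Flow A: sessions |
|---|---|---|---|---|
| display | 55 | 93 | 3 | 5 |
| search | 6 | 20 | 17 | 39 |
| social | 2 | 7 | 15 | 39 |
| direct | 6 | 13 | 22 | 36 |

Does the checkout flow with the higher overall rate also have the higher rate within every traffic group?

No

Display: the guest checkout 55/93 = 59.1%, Flow A 3/5 = 60.0% → Flow A
Search: the guest checkout 6/20 = 30.0%, Flow A 17/39 = 43.6% → Flow A
Social: the guest checkout 2/7 = 28.6%, Flow A 15/39 = 38.5% → Flow A
Direct: the guest checkout 6/13 = 46.2%, Flow A 22/36 = 61.1% → Flow A
Overall: the guest checkout 69/133 = 51.9%, Flow A 57/119 = 47.9% → the guest checkout
Flow A wins each traffic group but the guest checkout wins overall — the comparison reverses. Flow A's sessions skew toward social, which has a lower base rate.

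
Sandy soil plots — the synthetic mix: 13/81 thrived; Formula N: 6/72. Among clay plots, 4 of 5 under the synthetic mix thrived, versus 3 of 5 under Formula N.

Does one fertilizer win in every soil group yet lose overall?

Sandy soil: the synthetic mix 13/81 = 16.0%, Formula N 6/72 = 8.3% → the synthetic mix
Clay: the synthetic mix 4/5 = 80.0%, Formula N 3/5 = 60.0% → the synthetic mix
Overall: the synthetic mix 17/86 = 19.8%, Formula N 9/77 = 11.7% → the synthetic mix
The synthetic mix wins overall and in every soil group — no reversal.

No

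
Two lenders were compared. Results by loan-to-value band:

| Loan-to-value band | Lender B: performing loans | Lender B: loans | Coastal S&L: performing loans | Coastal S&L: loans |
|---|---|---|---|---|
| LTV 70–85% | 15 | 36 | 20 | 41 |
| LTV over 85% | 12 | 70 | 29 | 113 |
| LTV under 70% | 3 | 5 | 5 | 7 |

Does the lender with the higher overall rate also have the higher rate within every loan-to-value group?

LTV 70–85%: Lender B 15/36 = 41.7%, Coastal S&L 20/41 = 48.8% → Coastal S&L
LTV over 85%: Lender B 12/70 = 17.1%, Coastal S&L 29/113 = 25.7% → Coastal S&L
LTV under 70%: Lender B 3/5 = 60.0%, Coastal S&L 5/7 = 71.4% → Coastal S&L
Overall: Lender B 30/111 = 27.0%, Coastal S&L 54/161 = 33.5% → Coastal S&L
Coastal S&L wins overall and in every loan-to-value group — no reversal.

Yes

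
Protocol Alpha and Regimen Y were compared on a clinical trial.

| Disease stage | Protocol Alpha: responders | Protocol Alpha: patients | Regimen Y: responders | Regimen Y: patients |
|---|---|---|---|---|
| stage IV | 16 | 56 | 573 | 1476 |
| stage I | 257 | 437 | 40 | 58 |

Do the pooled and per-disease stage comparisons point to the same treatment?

No

Stage IV: Protocol Alpha 16/56 = 28.6%, Regimen Y 573/1476 = 38.8% → Regimen Y
Stage I: Protocol Alpha 257/437 = 58.8%, Regimen Y 40/58 = 69.0% → Regimen Y
Overall: Protocol Alpha 273/493 = 55.4%, Regimen Y 613/1534 = 40.0% → Protocol Alpha
Regimen Y wins each disease group but Protocol Alpha wins overall — the comparison reverses. Regimen Y's patients skew toward stage IV, which has a lower base rate.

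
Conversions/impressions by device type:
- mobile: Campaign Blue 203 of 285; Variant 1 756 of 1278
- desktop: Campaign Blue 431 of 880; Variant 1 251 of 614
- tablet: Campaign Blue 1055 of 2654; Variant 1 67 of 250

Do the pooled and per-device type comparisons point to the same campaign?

Mobile: Campaign Blue 203/285 = 71.2%, Variant 1 756/1278 = 59.2% → Campaign Blue
Desktop: Campaign Blue 431/880 = 49.0%, Variant 1 251/614 = 40.9% → Campaign Blue
Tablet: Campaign Blue 1055/2654 = 39.8%, Variant 1 67/250 = 26.8% → Campaign Blue
Overall: Campaign Blue 1689/3819 = 44.2%, Variant 1 1074/2142 = 50.1% → Variant 1
Campaign Blue wins each device group but Variant 1 wins overall — the comparison reverses. Campaign Blue's impressions skew toward tablet, which has a lower base rate.

No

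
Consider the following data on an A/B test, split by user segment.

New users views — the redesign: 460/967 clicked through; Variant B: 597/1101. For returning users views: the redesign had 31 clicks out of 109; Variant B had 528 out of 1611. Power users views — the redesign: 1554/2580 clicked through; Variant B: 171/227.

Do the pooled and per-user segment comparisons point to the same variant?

New users: the redesign 460/967 = 47.6%, Variant B 597/1101 = 54.2% → Variant B
Returning users: the redesign 31/109 = 28.4%, Variant B 528/1611 = 32.8% → Variant B
Power users: the redesign 1554/2580 = 60.2%, Variant B 171/227 = 75.3% → Variant B
Overall: the redesign 2045/3656 = 55.9%, Variant B 1296/2939 = 44.1% → the redesign
Variant B wins each user group but the redesign wins overall — the comparison reverses. Variant B's views skew toward returning users, which has a lower base rate.

No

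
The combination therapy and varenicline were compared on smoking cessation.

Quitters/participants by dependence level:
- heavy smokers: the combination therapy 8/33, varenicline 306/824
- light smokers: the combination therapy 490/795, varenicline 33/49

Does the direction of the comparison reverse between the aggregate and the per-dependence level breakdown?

Yes

Heavy smokers: the combination therapy 8/33 = 24.2%, varenicline 306/824 = 37.1% → varenicline
Light smokers: the combination therapy 490/795 = 61.6%, varenicline 33/49 = 67.3% → varenicline
Overall: the combination therapy 498/828 = 60.1%, varenicline 339/873 = 38.8% → the combination therapy
Varenicline wins each dependence group but the combination therapy wins overall — the comparison reverses. Varenicline's participants skew toward heavy smokers, which has a lower base rate.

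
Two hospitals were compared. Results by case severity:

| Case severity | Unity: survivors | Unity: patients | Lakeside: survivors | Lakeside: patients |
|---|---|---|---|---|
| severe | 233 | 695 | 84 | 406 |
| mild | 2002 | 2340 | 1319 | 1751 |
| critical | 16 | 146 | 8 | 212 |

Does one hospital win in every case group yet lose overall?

No

Severe: Unity 233/695 = 33.5%, Lakeside 84/406 = 20.7% → Unity
Mild: Unity 2002/2340 = 85.6%, Lakeside 1319/1751 = 75.3% → Unity
Critical: Unity 16/146 = 11.0%, Lakeside 8/212 = 3.8% → Unity
Overall: Unity 2251/3181 = 70.8%, Lakeside 1411/2369 = 59.6% → Unity
Unity wins overall and in every case group — no reversal.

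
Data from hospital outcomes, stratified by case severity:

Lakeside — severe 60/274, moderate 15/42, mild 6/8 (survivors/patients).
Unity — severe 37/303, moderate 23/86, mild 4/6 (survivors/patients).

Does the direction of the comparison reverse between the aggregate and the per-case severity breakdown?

Severe: Lakeside 60/274 = 21.9%, Unity 37/303 = 12.2% → Lakeside
Moderate: Lakeside 15/42 = 35.7%, Unity 23/86 = 26.7% → Lakeside
Mild: Lakeside 6/8 = 75.0%, Unity 4/6 = 66.7% → Lakeside
Overall: Lakeside 81/324 = 25.0%, Unity 64/395 = 16.2% → Lakeside
Lakeside wins overall and in every case group — no reversal.

No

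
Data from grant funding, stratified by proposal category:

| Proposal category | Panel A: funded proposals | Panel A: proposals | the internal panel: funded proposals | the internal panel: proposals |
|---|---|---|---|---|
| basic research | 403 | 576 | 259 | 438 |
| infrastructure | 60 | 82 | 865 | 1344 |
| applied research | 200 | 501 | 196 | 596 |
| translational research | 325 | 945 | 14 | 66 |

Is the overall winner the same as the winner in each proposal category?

Basic research: Panel A 403/576 = 70.0%, the internal panel 259/438 = 59.1% → Panel A
Infrastructure: Panel A 60/82 = 73.2%, the internal panel 865/1344 = 64.4% → Panel A
Applied research: Panel A 200/501 = 39.9%, the internal panel 196/596 = 32.9% → Panel A
Translational research: Panel A 325/945 = 34.4%, the internal panel 14/66 = 21.2% → Panel A
Overall: Panel A 988/2104 = 47.0%, the internal panel 1334/2444 = 54.6% → the internal panel
Panel A wins each proposal group but the internal panel wins overall — the comparison reverses. Panel A's proposals skew toward translational research, which has a lower base rate.

No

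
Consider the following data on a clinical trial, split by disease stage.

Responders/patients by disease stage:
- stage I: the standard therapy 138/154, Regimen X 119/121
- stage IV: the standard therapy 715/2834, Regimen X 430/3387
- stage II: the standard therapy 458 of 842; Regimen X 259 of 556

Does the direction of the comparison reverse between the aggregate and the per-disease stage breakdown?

Stage I: the standard therapy 138/154 = 89.6%, Regimen X 119/121 = 98.3% → Regimen X
Stage IV: the standard therapy 715/2834 = 25.2%, Regimen X 430/3387 = 12.7% → the standard therapy
Stage II: the standard therapy 458/842 = 54.4%, Regimen X 259/556 = 46.6% → the standard therapy
Overall: the standard therapy 1311/3830 = 34.2%, Regimen X 808/4064 = 19.9% → the standard therapy
Neither sweeps: the standard therapy wins 2 of 3 groups, Regimen X wins 1. The standard therapy wins overall but not every group — no Simpson reversal.

No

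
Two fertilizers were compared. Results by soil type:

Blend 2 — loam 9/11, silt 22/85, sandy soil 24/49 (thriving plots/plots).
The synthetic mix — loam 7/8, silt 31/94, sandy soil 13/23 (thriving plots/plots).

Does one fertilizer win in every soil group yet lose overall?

Loam: Blend 2 9/11 = 81.8%, the synthetic mix 7/8 = 87.5% → the synthetic mix
Silt: Blend 2 22/85 = 25.9%, the synthetic mix 31/94 = 33.0% → the synthetic mix
Sandy soil: Blend 2 24/49 = 49.0%, the synthetic mix 13/23 = 56.5% → the synthetic mix
Overall: Blend 2 55/145 = 37.9%, the synthetic mix 51/125 = 40.8% → the synthetic mix
The synthetic mix wins overall and in every soil group — no reversal.

No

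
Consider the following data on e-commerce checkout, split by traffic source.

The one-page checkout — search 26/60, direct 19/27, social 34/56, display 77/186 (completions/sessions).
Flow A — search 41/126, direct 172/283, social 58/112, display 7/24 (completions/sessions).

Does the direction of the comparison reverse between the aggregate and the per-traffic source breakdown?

Yes

Search: the one-page checkout 26/60 = 43.3%, Flow A 41/126 = 32.5% → the one-page checkout
Direct: the one-page checkout 19/27 = 70.4%, Flow A 172/283 = 60.8% → the one-page checkout
Social: the one-page checkout 34/56 = 60.7%, Flow A 58/112 = 51.8% → the one-page checkout
Display: the one-page checkout 77/186 = 41.4%, Flow A 7/24 = 29.2% → the one-page checkout
Overall: the one-page checkout 156/329 = 47.4%, Flow A 278/545 = 51.0% → Flow A
The one-page checkout wins each traffic group but Flow A wins overall — the comparison reverses. The one-page checkout's sessions skew toward display, which has a lower base rate.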